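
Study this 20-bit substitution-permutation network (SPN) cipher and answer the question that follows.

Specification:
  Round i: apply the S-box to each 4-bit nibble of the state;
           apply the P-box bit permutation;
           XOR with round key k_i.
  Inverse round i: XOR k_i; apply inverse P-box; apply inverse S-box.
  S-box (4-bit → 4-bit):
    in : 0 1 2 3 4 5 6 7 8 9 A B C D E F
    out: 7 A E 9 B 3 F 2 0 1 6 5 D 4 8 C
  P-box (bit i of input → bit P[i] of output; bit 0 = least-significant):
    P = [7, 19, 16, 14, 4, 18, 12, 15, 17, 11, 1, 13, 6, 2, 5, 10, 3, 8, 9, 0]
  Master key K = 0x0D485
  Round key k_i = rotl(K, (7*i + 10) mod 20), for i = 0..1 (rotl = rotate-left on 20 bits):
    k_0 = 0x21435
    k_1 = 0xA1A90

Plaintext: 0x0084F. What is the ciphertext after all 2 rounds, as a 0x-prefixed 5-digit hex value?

0xE9320

s_0 = plaintext = 0x0084F
s_1 = Round(s_0, k_0) = 0x7D749
s_2 = Round(s_1, k_1) = 0xE9320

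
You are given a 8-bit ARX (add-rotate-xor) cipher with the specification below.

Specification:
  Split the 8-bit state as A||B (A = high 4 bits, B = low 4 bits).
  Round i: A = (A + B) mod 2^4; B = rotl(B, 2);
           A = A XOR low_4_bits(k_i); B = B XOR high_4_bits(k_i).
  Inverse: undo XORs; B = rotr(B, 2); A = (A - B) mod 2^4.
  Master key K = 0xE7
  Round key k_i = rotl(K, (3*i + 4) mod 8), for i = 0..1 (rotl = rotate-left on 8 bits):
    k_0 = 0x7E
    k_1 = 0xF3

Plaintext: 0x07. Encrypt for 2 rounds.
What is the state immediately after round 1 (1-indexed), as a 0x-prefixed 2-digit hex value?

0x9A

s_0 = plaintext = 0x07
s_1 = Round(s_0, k_0) = 0x9A
s_2 = Round(s_1, k_1) = 0x05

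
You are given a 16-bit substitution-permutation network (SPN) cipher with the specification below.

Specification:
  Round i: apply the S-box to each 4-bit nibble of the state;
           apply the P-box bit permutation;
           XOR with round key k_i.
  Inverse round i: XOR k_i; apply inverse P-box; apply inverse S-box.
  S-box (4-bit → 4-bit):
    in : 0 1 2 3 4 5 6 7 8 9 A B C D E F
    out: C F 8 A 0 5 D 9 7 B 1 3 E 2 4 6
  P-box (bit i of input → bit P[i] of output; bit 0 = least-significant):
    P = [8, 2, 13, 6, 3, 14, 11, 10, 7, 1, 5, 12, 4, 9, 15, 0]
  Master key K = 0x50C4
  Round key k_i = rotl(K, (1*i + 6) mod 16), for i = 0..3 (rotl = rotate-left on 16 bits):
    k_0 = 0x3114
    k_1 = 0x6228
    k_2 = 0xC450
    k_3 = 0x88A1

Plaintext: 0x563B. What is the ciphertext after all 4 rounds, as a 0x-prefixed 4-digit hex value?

0xC57C

s_0 = plaintext = 0x563B
s_1 = Round(s_0, k_0) = 0xE4A0
s_2 = Round(s_1, k_1) = 0xC260
s_3 = Round(s_2, k_2) = 0x7A19
s_4 = Round(s_3, k_3) = 0xC57C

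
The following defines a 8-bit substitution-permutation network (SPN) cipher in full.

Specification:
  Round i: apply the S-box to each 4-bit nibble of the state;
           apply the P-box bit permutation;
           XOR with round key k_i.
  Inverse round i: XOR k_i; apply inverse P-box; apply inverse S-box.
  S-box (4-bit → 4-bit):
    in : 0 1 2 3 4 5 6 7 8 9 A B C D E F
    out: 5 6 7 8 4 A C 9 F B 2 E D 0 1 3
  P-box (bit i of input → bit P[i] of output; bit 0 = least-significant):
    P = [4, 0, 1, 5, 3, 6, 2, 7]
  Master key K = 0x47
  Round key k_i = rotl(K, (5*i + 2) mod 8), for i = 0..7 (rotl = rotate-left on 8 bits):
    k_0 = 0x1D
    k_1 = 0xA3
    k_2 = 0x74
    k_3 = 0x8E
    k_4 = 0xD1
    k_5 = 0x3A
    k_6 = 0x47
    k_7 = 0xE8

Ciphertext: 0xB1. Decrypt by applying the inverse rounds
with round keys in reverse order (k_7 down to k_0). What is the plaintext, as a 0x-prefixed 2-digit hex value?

0xC6

s_0 = ciphertext = 0xB1
s_1 = InvRound(s_0, k_7) = 0xFF
s_2 = InvRound(s_1, k_6) = 0x77
s_3 = InvRound(s_2, k_5) = 0x2A
s_4 = InvRound(s_3, k_4) = 0x98
s_5 = InvRound(s_4, k_3) = 0x40
s_6 = InvRound(s_5, k_2) = 0x47
s_7 = InvRound(s_6, k_1) = 0xB3
s_8 = InvRound(s_7, k_0) = 0xC6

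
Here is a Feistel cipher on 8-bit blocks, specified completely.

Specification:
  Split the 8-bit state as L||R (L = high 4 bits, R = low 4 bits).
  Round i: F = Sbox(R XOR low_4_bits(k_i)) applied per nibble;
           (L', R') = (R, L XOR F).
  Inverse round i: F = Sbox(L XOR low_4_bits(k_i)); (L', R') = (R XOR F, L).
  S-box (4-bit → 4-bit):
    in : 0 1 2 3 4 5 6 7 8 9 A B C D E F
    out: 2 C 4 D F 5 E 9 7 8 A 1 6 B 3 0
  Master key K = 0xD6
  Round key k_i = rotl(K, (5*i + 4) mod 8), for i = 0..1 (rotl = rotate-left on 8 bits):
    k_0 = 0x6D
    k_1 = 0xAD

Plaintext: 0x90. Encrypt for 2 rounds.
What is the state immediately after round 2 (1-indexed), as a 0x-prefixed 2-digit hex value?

s_0 = plaintext = 0x90
s_1 = Round(s_0, k_0) = 0x02
s_2 = Round(s_1, k_1) = 0x20

0x20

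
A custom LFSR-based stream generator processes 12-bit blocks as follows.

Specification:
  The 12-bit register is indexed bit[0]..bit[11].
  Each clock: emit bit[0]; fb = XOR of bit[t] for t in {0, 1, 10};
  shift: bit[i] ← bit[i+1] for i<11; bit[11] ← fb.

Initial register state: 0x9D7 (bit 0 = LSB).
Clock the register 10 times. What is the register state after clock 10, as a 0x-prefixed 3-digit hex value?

0xE9A

reg_0 = 0x9D7
clock 1: out=1, reg = 0x4EB
clock 2: out=1, reg = 0xA75
clock 3: out=1, reg = 0xD3A
clock 4: out=0, reg = 0x69D
clock 5: out=1, reg = 0x34E
clock 6: out=0, reg = 0x9A7
clock 7: out=1, reg = 0x4D3
clock 8: out=1, reg = 0xA69
clock 9: out=1, reg = 0xD34
clock 10: out=0, reg = 0xE9A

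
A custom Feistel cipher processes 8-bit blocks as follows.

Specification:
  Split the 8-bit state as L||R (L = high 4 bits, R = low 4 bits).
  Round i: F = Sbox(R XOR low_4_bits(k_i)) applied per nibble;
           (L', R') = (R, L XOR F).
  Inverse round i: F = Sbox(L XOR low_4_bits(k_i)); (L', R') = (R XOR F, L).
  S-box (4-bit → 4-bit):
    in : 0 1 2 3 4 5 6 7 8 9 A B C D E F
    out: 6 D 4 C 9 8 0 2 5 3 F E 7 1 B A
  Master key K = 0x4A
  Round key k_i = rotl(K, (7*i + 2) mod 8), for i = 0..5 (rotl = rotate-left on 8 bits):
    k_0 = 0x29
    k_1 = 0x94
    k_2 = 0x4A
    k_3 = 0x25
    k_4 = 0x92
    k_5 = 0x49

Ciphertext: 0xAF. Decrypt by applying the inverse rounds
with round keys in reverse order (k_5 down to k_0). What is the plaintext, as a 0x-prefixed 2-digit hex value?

0x93

s_0 = ciphertext = 0xAF
s_1 = InvRound(s_0, k_5) = 0x3A
s_2 = InvRound(s_1, k_4) = 0x73
s_3 = InvRound(s_2, k_3) = 0x77
s_4 = InvRound(s_3, k_2) = 0x67
s_5 = InvRound(s_4, k_1) = 0x36
s_6 = InvRound(s_5, k_0) = 0x93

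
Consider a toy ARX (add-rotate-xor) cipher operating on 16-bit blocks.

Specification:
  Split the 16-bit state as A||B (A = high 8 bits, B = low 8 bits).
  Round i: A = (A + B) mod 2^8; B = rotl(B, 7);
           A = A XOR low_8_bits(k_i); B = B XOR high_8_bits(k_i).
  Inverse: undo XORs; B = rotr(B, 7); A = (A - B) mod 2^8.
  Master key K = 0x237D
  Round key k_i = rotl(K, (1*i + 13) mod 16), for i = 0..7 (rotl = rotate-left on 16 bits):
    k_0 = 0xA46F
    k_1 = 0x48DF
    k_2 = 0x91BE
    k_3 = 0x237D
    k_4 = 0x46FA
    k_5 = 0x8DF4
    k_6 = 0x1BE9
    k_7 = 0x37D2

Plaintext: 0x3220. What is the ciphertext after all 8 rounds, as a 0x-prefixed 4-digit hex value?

s_0 = plaintext = 0x3220
s_1 = Round(s_0, k_0) = 0x3DB4
s_2 = Round(s_1, k_1) = 0x2E12
s_3 = Round(s_2, k_2) = 0xFE98
s_4 = Round(s_3, k_3) = 0xEB6F
s_5 = Round(s_4, k_4) = 0xA0F1
s_6 = Round(s_5, k_5) = 0x6575
s_7 = Round(s_6, k_6) = 0x33A1
s_8 = Round(s_7, k_7) = 0x06E7

0x06E7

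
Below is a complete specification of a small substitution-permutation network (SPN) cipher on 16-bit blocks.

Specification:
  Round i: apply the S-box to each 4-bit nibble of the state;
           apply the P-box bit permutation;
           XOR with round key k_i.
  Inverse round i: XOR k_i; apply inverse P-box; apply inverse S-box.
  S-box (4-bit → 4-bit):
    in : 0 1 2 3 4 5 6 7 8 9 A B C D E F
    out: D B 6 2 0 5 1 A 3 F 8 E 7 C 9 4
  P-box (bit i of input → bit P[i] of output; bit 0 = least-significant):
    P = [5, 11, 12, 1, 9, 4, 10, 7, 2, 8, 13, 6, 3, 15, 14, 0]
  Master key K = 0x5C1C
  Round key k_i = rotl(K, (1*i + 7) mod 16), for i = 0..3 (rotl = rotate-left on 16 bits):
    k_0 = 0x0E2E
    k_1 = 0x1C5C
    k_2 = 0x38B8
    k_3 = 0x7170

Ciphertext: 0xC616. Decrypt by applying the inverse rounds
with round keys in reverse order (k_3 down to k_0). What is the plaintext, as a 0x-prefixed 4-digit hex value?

s_0 = ciphertext = 0xC616
s_1 = InvRound(s_0, k_3) = 0x3950
s_2 = InvRound(s_1, k_2) = 0x67A6
s_3 = InvRound(s_2, k_1) = 0x5B19
s_4 = InvRound(s_3, k_0) = 0xD820

0xD820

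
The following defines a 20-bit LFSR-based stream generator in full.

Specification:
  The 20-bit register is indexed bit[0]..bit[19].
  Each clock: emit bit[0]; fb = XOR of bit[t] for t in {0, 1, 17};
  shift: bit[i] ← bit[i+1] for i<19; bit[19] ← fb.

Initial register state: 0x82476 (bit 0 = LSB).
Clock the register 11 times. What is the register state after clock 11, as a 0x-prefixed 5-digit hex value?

reg_0 = 0x82476
clock 1: out=0, reg = 0xC123B
clock 2: out=1, reg = 0x6091D
clock 3: out=1, reg = 0x3048E
clock 4: out=0, reg = 0x18247
clock 5: out=1, reg = 0x0C123
clock 6: out=1, reg = 0x06091
clock 7: out=1, reg = 0x83048
clock 8: out=0, reg = 0x41824
clock 9: out=0, reg = 0x20C12
clock 10: out=0, reg = 0x10609
clock 11: out=1, reg = 0x88304

0x88304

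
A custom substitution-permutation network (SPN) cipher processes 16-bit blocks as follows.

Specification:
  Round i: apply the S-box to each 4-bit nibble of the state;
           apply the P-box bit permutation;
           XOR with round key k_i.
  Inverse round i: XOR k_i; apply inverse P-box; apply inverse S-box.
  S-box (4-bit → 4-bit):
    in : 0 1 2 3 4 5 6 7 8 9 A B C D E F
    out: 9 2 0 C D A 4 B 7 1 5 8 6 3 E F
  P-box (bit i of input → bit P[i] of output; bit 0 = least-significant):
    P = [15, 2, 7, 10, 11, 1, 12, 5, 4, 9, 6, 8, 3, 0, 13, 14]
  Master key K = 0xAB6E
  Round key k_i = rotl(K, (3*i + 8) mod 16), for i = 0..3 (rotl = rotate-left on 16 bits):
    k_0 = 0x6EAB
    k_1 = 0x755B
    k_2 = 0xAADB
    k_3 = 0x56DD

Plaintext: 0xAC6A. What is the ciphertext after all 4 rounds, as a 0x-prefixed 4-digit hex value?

s_0 = plaintext = 0xAC6A
s_1 = Round(s_0, k_0) = 0xDC63
s_2 = Round(s_1, k_1) = 0x6392
s_3 = Round(s_2, k_2) = 0x839B
s_4 = Round(s_3, k_3) = 0x7B94

0x7B94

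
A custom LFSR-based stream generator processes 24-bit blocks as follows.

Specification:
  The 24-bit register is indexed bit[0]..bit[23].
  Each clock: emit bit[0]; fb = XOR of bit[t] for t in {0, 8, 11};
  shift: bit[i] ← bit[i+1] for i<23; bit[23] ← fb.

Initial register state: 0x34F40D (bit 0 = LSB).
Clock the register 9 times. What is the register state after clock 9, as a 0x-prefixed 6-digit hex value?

reg_0 = 0x34F40D
clock 1: out=1, reg = 0x9A7A06
clock 2: out=0, reg = 0xCD3D03
clock 3: out=1, reg = 0xE69E81
clock 4: out=1, reg = 0x734F40
clock 5: out=0, reg = 0x39A7A0
clock 6: out=0, reg = 0x9CD3D0
clock 7: out=0, reg = 0xCE69E8
clock 8: out=0, reg = 0x6734F4
clock 9: out=0, reg = 0x339A7A

0x339A7A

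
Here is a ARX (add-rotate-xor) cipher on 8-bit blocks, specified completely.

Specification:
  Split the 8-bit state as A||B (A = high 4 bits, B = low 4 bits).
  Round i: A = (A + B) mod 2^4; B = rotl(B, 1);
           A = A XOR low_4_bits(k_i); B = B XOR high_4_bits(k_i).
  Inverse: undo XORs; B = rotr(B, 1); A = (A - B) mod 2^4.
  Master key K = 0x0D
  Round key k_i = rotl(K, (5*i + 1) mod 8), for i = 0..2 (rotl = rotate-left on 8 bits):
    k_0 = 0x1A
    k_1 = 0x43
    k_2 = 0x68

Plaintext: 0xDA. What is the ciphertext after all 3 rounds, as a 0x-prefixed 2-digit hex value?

s_0 = plaintext = 0xDA
s_1 = Round(s_0, k_0) = 0xD4
s_2 = Round(s_1, k_1) = 0x2C
s_3 = Round(s_2, k_2) = 0x6F

0x6F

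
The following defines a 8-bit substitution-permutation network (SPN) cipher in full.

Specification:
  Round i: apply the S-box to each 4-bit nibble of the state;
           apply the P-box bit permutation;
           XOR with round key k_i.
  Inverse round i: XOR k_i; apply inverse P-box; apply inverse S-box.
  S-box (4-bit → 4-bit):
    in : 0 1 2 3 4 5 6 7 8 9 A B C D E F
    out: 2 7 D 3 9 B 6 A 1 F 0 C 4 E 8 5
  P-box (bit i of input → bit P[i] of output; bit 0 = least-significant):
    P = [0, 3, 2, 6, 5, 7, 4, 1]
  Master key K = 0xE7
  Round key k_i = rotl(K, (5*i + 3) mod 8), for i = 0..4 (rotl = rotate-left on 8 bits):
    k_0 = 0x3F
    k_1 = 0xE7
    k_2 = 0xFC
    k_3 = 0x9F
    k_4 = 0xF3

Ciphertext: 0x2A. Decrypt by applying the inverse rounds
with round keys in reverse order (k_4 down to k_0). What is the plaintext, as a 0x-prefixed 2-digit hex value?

s_0 = ciphertext = 0x2A
s_1 = InvRound(s_0, k_4) = 0x65
s_2 = InvRound(s_1, k_3) = 0x97
s_3 = InvRound(s_2, k_2) = 0x45
s_4 = InvRound(s_3, k_1) = 0x5A
s_5 = InvRound(s_4, k_0) = 0x82

0x82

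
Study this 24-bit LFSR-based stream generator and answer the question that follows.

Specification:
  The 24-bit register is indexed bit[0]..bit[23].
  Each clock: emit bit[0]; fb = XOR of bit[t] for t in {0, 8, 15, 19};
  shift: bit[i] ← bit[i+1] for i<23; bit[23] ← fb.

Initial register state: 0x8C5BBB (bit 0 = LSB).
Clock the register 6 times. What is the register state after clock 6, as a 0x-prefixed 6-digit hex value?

reg_0 = 0x8C5BBB
clock 1: out=1, reg = 0xC62DDD
clock 2: out=1, reg = 0x6316EE
clock 3: out=0, reg = 0x318B77
clock 4: out=1, reg = 0x98C5BB
clock 5: out=1, reg = 0x4C62DD
clock 6: out=1, reg = 0x26316E

0x26316E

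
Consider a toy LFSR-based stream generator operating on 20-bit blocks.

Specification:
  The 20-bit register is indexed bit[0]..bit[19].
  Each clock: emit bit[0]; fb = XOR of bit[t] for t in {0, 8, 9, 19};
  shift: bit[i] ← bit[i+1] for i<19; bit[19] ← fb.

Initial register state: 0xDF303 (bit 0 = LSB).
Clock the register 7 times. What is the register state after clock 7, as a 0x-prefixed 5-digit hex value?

reg_0 = 0xDF303
clock 1: out=1, reg = 0x6F981
clock 2: out=1, reg = 0x37CC0
clock 3: out=0, reg = 0x1BE60
clock 4: out=0, reg = 0x8DF30
clock 5: out=0, reg = 0xC6F98
clock 6: out=0, reg = 0xE37CC
clock 7: out=0, reg = 0xF1BE6

0xF1BE6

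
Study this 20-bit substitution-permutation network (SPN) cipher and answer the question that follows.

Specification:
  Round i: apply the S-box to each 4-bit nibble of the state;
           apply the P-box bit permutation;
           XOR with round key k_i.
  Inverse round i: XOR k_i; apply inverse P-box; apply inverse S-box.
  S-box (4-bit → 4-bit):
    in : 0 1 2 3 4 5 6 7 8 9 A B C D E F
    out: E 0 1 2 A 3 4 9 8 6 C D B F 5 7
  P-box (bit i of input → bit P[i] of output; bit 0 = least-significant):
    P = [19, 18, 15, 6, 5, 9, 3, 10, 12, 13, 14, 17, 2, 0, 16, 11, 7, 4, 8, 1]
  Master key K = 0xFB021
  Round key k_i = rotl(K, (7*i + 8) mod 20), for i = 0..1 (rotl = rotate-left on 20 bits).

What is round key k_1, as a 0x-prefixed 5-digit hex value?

0x0FD81

K = 0xFB021
k_0 = rotl(K, (7*0+8) mod 20) = rotl(K, 8) = 0x021FB
k_1 = rotl(K, (7*1+8) mod 20) = rotl(K, 15) = 0x0FD81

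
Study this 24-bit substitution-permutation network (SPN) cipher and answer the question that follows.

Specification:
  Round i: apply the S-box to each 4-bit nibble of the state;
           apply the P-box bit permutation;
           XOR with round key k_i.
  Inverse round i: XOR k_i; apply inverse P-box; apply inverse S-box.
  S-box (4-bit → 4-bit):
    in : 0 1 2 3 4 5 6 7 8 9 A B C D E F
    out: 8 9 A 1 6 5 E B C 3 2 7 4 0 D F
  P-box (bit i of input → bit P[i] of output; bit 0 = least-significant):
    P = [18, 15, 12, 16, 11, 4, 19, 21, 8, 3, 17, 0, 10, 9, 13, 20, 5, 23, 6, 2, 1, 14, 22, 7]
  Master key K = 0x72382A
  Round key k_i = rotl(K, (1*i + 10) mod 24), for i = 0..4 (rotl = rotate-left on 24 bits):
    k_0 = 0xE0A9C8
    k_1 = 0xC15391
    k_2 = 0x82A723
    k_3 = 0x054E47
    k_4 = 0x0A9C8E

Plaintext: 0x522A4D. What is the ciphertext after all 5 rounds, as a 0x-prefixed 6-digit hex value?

s_0 = plaintext = 0x522A4D
s_1 = Round(s_0, k_0) = 0x38ABD6
s_2 = Round(s_1, k_1) = 0xC2C0DF
s_3 = Round(s_2, k_2) = 0x471726
s_4 = Round(s_3, k_3) = 0xF49B7A
s_5 = Round(s_4, k_4) = 0xE85354

0xE85354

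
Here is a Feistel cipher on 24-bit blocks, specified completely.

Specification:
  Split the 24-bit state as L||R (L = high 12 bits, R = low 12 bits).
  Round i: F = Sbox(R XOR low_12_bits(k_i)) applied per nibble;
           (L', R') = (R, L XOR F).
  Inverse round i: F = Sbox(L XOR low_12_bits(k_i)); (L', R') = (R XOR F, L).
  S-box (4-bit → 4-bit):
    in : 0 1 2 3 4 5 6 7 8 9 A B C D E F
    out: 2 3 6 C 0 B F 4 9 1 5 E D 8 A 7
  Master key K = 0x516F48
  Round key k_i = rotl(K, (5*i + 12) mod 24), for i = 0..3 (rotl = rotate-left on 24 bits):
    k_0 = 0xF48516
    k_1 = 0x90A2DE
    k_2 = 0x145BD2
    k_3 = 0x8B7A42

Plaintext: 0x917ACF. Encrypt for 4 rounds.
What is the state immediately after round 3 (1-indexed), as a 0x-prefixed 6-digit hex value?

s_0 = plaintext = 0x917ACF
s_1 = Round(s_0, k_0) = 0xACFE96
s_2 = Round(s_1, k_1) = 0xE967C6
s_3 = Round(s_2, k_2) = 0x7C63A6
s_4 = Round(s_3, k_3) = 0x3A6666

0x7C63A6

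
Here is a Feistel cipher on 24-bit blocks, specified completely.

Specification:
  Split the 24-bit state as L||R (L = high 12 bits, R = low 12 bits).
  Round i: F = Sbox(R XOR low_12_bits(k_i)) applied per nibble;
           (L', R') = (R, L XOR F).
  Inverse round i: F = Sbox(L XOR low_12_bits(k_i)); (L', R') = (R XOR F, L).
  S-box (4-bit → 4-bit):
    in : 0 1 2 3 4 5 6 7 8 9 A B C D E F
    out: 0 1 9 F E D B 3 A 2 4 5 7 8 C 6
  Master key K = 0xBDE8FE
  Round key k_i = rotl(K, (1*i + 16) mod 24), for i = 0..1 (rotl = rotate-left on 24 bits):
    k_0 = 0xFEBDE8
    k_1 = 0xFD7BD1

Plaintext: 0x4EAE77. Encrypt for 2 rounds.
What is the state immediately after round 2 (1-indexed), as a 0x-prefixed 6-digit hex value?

s_0 = plaintext = 0x4EAE77
s_1 = Round(s_0, k_0) = 0xE77BCC
s_2 = Round(s_1, k_1) = 0xBCCE6F

0xBCCE6F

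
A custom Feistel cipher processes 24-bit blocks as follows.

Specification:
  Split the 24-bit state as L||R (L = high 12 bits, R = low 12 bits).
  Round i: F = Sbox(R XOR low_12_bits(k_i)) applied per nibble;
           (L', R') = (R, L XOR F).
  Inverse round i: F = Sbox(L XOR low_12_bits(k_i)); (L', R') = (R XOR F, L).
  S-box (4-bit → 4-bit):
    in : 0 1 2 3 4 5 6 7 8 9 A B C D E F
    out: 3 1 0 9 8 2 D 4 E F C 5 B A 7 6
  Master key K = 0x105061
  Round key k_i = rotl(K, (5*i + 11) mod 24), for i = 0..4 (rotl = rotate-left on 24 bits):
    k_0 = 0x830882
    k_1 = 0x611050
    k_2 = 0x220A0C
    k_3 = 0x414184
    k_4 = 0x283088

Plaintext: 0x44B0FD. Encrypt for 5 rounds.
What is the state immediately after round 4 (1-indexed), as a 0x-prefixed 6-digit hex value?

0x7A81DC

s_0 = plaintext = 0x44B0FD
s_1 = Round(s_0, k_0) = 0x0FDA0D
s_2 = Round(s_1, k_1) = 0xA0DCD7
s_3 = Round(s_2, k_2) = 0xCD77A8
s_4 = Round(s_3, k_3) = 0x7A81DC
s_5 = Round(s_4, k_4) = 0x1DC680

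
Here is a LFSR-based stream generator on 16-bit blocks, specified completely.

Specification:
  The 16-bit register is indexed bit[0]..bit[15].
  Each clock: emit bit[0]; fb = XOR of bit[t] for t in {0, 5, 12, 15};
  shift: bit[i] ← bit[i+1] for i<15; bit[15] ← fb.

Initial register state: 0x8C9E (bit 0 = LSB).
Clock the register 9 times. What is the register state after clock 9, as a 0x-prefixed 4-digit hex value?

0xD0C6

reg_0 = 0x8C9E
clock 1: out=0, reg = 0xC64F
clock 2: out=1, reg = 0x6327
clock 3: out=1, reg = 0x3193
clock 4: out=1, reg = 0x18C9
clock 5: out=1, reg = 0x0C64
clock 6: out=0, reg = 0x8632
clock 7: out=0, reg = 0x4319
clock 8: out=1, reg = 0xA18C
clock 9: out=0, reg = 0xD0C6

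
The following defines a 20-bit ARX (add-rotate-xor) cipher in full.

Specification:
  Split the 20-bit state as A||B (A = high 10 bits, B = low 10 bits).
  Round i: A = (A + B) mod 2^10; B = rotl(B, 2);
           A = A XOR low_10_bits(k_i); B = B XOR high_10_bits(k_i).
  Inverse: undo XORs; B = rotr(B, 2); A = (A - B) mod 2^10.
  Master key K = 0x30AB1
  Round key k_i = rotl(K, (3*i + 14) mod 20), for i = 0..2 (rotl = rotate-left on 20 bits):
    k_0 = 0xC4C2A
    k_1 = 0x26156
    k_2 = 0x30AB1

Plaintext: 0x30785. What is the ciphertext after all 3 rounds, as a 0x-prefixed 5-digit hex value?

s_0 = plaintext = 0x30785
s_1 = Round(s_0, k_0) = 0x1B104
s_2 = Round(s_1, k_1) = 0x09889
s_3 = Round(s_2, k_2) = 0x87AE6

0x87AE6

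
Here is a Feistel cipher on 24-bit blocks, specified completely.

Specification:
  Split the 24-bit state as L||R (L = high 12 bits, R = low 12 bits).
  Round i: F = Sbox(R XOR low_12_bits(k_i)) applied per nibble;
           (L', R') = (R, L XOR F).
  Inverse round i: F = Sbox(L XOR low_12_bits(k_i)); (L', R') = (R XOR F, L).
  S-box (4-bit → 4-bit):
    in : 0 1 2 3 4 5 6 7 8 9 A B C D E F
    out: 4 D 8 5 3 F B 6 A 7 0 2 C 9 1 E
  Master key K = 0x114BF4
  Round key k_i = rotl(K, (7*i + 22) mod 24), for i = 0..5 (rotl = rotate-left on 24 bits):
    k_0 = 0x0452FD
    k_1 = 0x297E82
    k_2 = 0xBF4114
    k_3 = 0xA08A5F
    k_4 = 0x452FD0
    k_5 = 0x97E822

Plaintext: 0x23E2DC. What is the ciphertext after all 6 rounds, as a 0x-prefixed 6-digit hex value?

0xE4F14D

s_0 = plaintext = 0x23E2DC
s_1 = Round(s_0, k_0) = 0x2DC6B3
s_2 = Round(s_1, k_1) = 0x6B3881
s_3 = Round(s_2, k_2) = 0x8811CC
s_4 = Round(s_3, k_3) = 0x1CCAF4
s_5 = Round(s_4, k_4) = 0xAF4E4F
s_6 = Round(s_5, k_5) = 0xE4F14D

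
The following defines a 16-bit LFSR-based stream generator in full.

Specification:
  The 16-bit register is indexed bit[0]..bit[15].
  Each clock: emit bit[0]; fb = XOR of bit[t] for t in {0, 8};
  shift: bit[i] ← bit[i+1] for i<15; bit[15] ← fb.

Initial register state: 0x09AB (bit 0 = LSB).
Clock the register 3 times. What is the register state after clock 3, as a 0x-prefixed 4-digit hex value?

0x4135

reg_0 = 0x09AB
clock 1: out=1, reg = 0x04D5
clock 2: out=1, reg = 0x826A
clock 3: out=0, reg = 0x4135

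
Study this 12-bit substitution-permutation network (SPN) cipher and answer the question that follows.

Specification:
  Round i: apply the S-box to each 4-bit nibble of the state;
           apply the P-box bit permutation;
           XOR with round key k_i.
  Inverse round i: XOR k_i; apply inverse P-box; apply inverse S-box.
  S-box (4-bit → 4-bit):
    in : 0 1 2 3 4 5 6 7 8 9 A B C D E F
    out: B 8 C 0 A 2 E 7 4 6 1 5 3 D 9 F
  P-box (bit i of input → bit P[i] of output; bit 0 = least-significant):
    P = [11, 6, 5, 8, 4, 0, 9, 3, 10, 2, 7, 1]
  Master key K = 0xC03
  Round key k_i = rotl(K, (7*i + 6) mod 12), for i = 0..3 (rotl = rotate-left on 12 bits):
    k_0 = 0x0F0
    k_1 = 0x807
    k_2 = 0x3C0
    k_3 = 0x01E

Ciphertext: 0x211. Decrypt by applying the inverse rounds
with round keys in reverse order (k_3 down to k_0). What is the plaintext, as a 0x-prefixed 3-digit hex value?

s_0 = ciphertext = 0x211
s_1 = InvRound(s_0, k_3) = 0x463
s_2 = InvRound(s_1, k_2) = 0xD92
s_3 = InvRound(s_2, k_1) = 0x7C1
s_4 = InvRound(s_3, k_0) = 0xA72

0xA72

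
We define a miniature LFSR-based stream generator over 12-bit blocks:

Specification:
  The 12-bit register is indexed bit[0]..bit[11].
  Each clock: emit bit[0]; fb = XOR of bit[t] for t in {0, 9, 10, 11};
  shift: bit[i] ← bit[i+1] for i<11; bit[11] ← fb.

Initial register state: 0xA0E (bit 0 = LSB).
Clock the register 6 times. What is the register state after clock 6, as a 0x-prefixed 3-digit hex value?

reg_0 = 0xA0E
clock 1: out=0, reg = 0x507
clock 2: out=1, reg = 0x283
clock 3: out=1, reg = 0x141
clock 4: out=1, reg = 0x8A0
clock 5: out=0, reg = 0xC50
clock 6: out=0, reg = 0x628

0x628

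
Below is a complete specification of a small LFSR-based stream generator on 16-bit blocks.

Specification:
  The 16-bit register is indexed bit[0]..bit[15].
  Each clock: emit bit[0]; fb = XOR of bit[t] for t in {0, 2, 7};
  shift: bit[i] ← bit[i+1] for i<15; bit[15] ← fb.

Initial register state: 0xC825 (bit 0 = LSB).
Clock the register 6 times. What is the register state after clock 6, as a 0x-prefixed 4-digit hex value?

reg_0 = 0xC825
clock 1: out=1, reg = 0x6412
clock 2: out=0, reg = 0x3209
clock 3: out=1, reg = 0x9904
clock 4: out=0, reg = 0xCC82
clock 5: out=0, reg = 0xE641
clock 6: out=1, reg = 0xF320

0xF320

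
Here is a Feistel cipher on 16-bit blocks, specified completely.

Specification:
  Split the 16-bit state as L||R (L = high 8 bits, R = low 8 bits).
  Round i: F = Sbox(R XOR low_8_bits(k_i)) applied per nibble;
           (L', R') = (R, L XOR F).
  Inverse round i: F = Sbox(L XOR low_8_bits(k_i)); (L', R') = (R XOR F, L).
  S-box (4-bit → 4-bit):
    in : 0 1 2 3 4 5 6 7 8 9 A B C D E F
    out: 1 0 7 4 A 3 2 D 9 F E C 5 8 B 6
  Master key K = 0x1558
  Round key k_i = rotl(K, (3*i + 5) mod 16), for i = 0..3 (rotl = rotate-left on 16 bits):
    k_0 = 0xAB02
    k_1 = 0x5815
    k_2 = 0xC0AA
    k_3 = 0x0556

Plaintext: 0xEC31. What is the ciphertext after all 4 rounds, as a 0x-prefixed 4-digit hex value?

s_0 = plaintext = 0xEC31
s_1 = Round(s_0, k_0) = 0x31A8
s_2 = Round(s_1, k_1) = 0xA8F9
s_3 = Round(s_2, k_2) = 0xF99C
s_4 = Round(s_3, k_3) = 0x9CA7

0x9CA7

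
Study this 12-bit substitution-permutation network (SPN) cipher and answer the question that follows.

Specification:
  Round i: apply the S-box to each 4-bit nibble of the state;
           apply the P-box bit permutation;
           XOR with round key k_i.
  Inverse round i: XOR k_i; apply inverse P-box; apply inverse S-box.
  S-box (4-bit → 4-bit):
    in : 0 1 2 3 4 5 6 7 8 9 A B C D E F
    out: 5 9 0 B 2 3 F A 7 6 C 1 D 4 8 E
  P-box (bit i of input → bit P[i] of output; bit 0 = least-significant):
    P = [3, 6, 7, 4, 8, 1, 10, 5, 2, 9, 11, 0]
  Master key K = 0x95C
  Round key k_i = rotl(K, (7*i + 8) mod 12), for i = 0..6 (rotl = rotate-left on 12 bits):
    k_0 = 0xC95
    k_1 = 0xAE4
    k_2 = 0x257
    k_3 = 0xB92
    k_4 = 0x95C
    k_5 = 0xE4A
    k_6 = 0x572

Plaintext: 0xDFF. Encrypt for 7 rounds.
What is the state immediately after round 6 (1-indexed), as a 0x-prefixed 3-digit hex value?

0x8C3

s_0 = plaintext = 0xDFF
s_1 = Round(s_0, k_0) = 0x067
s_2 = Round(s_1, k_1) = 0x792
s_3 = Round(s_2, k_2) = 0x454
s_4 = Round(s_3, k_3) = 0x8D0
s_5 = Round(s_4, k_4) = 0x7D0
s_6 = Round(s_5, k_5) = 0x8C3
s_7 = Round(s_6, k_6) = 0xA0E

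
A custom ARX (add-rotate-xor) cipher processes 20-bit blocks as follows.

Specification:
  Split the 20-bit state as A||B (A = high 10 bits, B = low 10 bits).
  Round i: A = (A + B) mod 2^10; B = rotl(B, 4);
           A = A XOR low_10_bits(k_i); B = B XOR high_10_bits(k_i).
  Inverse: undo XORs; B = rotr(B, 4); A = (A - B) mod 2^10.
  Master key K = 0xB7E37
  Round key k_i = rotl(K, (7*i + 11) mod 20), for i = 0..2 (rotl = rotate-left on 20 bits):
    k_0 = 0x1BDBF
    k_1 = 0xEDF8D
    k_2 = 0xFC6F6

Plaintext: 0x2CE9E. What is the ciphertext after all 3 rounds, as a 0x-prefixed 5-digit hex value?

0x4A5EE

s_0 = plaintext = 0x2CE9E
s_1 = Round(s_0, k_0) = 0xBB985
s_2 = Round(s_1, k_1) = 0xFFBE1
s_3 = Round(s_2, k_2) = 0x4A5EE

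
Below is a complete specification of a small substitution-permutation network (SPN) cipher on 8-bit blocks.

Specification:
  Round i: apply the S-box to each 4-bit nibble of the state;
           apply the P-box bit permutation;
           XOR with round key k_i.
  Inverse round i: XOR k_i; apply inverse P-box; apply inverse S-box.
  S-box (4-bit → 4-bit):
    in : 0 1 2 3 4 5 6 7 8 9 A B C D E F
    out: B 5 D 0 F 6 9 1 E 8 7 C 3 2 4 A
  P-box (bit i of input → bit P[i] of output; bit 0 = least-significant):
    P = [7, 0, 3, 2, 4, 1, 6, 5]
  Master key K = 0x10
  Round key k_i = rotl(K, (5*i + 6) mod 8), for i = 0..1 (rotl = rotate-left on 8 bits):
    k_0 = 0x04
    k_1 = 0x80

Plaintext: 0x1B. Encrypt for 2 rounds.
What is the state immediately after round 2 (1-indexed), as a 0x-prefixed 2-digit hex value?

0xCF

s_0 = plaintext = 0x1B
s_1 = Round(s_0, k_0) = 0x58
s_2 = Round(s_1, k_1) = 0xCF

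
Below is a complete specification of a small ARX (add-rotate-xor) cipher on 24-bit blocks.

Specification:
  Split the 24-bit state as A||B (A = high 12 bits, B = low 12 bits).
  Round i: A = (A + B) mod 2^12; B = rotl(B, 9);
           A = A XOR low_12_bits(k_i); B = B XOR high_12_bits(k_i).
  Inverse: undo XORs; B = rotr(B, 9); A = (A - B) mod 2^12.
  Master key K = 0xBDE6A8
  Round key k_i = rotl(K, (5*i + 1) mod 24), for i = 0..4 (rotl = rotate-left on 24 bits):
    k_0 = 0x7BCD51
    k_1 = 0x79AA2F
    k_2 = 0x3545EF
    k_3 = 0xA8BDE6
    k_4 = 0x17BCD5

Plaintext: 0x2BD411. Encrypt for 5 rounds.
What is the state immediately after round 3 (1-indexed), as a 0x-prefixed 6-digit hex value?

0x3C0833

s_0 = plaintext = 0x2BD411
s_1 = Round(s_0, k_0) = 0xB9F53E
s_2 = Round(s_1, k_1) = 0xAF2B3D
s_3 = Round(s_2, k_2) = 0x3C0833
s_4 = Round(s_3, k_3) = 0x615D8D
s_5 = Round(s_4, k_4) = 0xF77ACA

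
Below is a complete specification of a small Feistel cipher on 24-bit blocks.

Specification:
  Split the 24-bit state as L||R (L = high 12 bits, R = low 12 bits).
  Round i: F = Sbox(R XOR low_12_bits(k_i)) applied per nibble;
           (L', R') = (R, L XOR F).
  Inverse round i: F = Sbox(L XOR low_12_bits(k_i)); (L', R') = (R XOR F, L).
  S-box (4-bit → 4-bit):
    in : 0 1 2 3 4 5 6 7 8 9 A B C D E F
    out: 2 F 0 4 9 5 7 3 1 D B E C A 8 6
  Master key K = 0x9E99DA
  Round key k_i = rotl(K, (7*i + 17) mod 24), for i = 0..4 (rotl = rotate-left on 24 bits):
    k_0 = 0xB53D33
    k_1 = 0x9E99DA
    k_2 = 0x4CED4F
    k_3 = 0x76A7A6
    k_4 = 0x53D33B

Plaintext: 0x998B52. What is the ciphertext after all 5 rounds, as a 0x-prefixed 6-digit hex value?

0x4E8810

s_0 = plaintext = 0x998B52
s_1 = Round(s_0, k_0) = 0xB52EE7
s_2 = Round(s_1, k_1) = 0xEE7818
s_3 = Round(s_2, k_2) = 0x818BB4
s_4 = Round(s_3, k_3) = 0xBB44E8
s_5 = Round(s_4, k_4) = 0x4E8810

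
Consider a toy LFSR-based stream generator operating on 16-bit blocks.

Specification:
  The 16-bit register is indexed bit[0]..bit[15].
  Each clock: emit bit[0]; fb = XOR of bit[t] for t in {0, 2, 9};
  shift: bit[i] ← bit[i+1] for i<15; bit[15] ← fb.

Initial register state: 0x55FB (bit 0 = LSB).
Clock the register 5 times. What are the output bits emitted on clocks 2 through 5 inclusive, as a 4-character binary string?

reg_0 = 0x55FB
clock 1: out=1, reg = 0xAAFD
clock 2: out=1, reg = 0xD57E
clock 3: out=0, reg = 0xEABF
clock 4: out=1, reg = 0xF55F
clock 5: out=1, reg = 0x7AAF

1011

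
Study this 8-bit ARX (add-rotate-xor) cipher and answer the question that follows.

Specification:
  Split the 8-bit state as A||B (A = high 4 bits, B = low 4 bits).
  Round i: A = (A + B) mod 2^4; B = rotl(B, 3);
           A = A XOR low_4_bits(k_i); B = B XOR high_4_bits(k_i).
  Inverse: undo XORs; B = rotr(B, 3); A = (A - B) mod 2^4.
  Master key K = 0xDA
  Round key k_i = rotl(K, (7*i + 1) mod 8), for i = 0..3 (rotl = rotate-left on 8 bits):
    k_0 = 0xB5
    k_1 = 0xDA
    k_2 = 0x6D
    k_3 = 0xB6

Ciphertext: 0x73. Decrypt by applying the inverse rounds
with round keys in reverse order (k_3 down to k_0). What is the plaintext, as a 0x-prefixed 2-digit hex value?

0xFB

s_0 = ciphertext = 0x73
s_1 = InvRound(s_0, k_3) = 0x01
s_2 = InvRound(s_1, k_2) = 0xFE
s_3 = InvRound(s_2, k_1) = 0xF6
s_4 = InvRound(s_3, k_0) = 0xFB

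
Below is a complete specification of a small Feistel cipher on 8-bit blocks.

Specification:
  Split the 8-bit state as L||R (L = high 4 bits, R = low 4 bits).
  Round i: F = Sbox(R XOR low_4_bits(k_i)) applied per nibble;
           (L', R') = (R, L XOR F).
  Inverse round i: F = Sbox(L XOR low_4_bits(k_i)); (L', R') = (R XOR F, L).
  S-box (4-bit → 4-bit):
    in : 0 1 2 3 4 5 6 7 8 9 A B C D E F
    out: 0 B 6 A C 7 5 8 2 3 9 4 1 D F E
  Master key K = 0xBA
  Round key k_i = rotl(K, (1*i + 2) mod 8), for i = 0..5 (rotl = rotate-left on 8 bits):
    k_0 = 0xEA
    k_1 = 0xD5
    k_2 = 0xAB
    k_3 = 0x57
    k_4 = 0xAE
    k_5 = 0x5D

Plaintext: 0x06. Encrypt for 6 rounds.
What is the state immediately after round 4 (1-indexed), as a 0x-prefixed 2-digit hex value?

s_0 = plaintext = 0x06
s_1 = Round(s_0, k_0) = 0x61
s_2 = Round(s_1, k_1) = 0x1A
s_3 = Round(s_2, k_2) = 0xAA
s_4 = Round(s_3, k_3) = 0xA7
s_5 = Round(s_4, k_4) = 0x79
s_6 = Round(s_5, k_5) = 0x9B

0xA7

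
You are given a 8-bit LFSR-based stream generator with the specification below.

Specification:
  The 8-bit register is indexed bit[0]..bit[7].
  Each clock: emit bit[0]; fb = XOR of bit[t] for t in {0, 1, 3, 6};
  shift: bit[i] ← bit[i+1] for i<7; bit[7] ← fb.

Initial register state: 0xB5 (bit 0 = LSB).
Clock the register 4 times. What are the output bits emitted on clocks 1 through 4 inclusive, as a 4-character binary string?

1010

reg_0 = 0xB5
clock 1: out=1, reg = 0xDA
clock 2: out=0, reg = 0xED
clock 3: out=1, reg = 0xF6
clock 4: out=0, reg = 0x7B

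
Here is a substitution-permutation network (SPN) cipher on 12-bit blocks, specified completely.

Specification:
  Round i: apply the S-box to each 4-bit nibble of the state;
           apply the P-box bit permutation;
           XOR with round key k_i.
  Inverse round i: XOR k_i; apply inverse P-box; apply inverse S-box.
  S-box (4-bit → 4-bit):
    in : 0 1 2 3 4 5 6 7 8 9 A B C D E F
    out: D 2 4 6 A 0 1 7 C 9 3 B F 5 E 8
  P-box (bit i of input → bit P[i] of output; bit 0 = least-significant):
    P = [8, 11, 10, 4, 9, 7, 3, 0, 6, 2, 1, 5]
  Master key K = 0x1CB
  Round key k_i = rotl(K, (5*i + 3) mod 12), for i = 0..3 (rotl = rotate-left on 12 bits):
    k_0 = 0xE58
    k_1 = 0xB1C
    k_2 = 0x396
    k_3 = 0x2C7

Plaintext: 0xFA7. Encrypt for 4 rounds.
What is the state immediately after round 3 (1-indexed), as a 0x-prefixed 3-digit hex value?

0x0AF

s_0 = plaintext = 0xFA7
s_1 = Round(s_0, k_0) = 0x1F8
s_2 = Round(s_1, k_1) = 0xF09
s_3 = Round(s_2, k_2) = 0x0AF
s_4 = Round(s_3, k_3) = 0x035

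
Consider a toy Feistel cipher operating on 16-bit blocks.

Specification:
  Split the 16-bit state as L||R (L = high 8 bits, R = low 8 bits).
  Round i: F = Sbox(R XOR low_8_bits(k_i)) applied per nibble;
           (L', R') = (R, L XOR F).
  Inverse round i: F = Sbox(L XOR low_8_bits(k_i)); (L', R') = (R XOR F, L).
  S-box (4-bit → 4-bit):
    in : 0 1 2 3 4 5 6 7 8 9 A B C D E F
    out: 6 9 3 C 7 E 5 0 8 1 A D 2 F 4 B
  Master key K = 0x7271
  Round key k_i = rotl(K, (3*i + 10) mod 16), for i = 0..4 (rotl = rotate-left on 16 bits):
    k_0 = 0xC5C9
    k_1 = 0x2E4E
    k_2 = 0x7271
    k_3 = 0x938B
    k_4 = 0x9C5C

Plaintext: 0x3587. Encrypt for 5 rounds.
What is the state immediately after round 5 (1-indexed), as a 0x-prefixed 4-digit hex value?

0x122A

s_0 = plaintext = 0x3587
s_1 = Round(s_0, k_0) = 0x8741
s_2 = Round(s_1, k_1) = 0x41EC
s_3 = Round(s_2, k_2) = 0xEC5E
s_4 = Round(s_3, k_3) = 0x5E12
s_5 = Round(s_4, k_4) = 0x122A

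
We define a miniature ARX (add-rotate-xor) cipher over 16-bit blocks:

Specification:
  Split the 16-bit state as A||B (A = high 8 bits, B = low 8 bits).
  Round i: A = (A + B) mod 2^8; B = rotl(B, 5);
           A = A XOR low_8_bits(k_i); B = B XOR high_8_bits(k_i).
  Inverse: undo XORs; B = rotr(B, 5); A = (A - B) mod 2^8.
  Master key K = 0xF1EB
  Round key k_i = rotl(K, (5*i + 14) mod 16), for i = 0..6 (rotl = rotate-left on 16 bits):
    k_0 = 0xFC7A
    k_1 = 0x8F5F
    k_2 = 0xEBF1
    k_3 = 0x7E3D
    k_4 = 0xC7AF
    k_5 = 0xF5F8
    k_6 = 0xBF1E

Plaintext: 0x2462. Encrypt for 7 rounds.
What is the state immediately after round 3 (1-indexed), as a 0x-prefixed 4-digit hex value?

0x7DD8

s_0 = plaintext = 0x2462
s_1 = Round(s_0, k_0) = 0xFCB0
s_2 = Round(s_1, k_1) = 0xF399
s_3 = Round(s_2, k_2) = 0x7DD8
s_4 = Round(s_3, k_3) = 0x6865
s_5 = Round(s_4, k_4) = 0x626B
s_6 = Round(s_5, k_5) = 0x3598
s_7 = Round(s_6, k_6) = 0xD3AC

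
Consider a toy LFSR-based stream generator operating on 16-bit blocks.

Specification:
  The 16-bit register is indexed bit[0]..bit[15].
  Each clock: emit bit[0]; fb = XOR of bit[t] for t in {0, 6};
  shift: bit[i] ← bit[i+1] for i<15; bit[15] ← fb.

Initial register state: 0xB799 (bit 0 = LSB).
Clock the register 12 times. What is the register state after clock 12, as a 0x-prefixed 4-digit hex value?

reg_0 = 0xB799
clock 1: out=1, reg = 0xDBCC
clock 2: out=0, reg = 0xEDE6
clock 3: out=0, reg = 0xF6F3
clock 4: out=1, reg = 0x7B79
clock 5: out=1, reg = 0x3DBC
clock 6: out=0, reg = 0x1EDE
clock 7: out=0, reg = 0x8F6F
clock 8: out=1, reg = 0x47B7
clock 9: out=1, reg = 0xA3DB
clock 10: out=1, reg = 0x51ED
clock 11: out=1, reg = 0x28F6
clock 12: out=0, reg = 0x947B

0x947B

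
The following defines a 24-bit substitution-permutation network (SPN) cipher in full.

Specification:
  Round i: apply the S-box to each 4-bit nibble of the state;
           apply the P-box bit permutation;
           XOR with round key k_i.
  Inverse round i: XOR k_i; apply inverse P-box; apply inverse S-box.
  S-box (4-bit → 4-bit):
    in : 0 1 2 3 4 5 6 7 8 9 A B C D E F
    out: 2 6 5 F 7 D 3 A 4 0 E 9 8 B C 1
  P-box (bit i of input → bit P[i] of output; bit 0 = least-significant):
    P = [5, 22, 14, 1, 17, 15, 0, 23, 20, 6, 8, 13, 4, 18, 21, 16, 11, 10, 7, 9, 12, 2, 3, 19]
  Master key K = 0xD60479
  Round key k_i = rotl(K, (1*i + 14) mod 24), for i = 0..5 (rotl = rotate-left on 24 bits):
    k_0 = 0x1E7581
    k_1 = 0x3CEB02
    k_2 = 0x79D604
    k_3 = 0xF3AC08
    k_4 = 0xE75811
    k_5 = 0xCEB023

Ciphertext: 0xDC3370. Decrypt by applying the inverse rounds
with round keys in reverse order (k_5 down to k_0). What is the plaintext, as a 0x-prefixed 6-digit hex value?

s_0 = ciphertext = 0xDC3370
s_1 = InvRound(s_0, k_5) = 0x9CF44C
s_2 = InvRound(s_1, k_4) = 0xA65D40
s_3 = InvRound(s_2, k_3) = 0x297301
s_4 = InvRound(s_3, k_2) = 0x009510
s_5 = InvRound(s_4, k_1) = 0xBD4B9E
s_6 = InvRound(s_5, k_0) = 0x4D5C5C

0x4D5C5C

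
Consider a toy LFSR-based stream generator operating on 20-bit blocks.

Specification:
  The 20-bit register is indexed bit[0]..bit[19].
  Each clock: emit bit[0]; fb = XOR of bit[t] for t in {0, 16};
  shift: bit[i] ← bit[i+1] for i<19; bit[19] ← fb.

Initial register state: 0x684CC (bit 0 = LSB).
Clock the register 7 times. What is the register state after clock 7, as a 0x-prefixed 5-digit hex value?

0xD4D09

reg_0 = 0x684CC
clock 1: out=0, reg = 0x34266
clock 2: out=0, reg = 0x9A133
clock 3: out=1, reg = 0x4D099
clock 4: out=1, reg = 0xA684C
clock 5: out=0, reg = 0x53426
clock 6: out=0, reg = 0xA9A13
clock 7: out=1, reg = 0xD4D09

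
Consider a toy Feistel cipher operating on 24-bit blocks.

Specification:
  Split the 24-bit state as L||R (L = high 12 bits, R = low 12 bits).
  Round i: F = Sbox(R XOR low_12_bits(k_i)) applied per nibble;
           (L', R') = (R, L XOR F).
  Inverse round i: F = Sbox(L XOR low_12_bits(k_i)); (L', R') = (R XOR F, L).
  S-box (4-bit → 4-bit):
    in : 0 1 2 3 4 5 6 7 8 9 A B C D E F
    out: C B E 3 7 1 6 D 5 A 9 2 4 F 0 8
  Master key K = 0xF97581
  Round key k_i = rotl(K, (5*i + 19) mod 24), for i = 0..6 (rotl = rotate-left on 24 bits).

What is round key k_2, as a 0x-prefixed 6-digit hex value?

0x2EB03F

K = 0xF97581
k_0 = rotl(K, (5*0+19) mod 24) = rotl(K, 19) = 0x0FCBAC
k_1 = rotl(K, (5*1+19) mod 24) = rotl(K, 0) = 0xF97581
k_2 = rotl(K, (5*2+19) mod 24) = rotl(K, 5) = 0x2EB03F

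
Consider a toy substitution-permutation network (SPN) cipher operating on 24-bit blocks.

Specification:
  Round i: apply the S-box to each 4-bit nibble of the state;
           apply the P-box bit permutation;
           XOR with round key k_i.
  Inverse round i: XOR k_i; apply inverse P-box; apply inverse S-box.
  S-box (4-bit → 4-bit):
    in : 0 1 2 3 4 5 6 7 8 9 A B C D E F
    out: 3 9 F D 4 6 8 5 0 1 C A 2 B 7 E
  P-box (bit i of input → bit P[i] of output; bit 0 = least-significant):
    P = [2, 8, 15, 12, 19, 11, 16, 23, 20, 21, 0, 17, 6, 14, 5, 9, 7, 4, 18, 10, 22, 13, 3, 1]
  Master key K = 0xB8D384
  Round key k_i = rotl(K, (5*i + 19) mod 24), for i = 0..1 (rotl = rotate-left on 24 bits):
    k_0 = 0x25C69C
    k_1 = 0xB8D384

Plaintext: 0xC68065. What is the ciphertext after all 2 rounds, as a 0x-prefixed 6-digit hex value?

s_0 = plaintext = 0xC68065
s_1 = Round(s_0, k_0) = 0x95639C
s_2 = Round(s_1, k_1) = 0xE6D095

0xE6D095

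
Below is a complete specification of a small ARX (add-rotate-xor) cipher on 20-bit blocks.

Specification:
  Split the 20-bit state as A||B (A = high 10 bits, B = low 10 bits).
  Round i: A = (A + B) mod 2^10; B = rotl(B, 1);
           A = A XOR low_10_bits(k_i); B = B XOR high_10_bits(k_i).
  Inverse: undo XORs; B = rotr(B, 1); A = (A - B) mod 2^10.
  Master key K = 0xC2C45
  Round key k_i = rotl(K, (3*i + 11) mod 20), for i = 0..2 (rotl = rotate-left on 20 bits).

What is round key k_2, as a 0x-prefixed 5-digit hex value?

0xB8588

K = 0xC2C45
k_0 = rotl(K, (3*0+11) mod 20) = rotl(K, 11) = 0x22E16
k_1 = rotl(K, (3*1+11) mod 20) = rotl(K, 14) = 0x170B1
k_2 = rotl(K, (3*2+11) mod 20) = rotl(K, 17) = 0xB8588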